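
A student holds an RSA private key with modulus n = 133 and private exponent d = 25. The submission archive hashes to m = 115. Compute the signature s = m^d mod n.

m^25 mod 133 = 115

115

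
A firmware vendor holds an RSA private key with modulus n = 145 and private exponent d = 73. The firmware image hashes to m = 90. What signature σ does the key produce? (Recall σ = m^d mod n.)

m^2 ≡ 90^2 = 8100 ≡ 125
m^4 ≡ 125^2 = 15625 ≡ 110
m^8 ≡ 110^2 = 12100 ≡ 65
m^16 ≡ 65^2 = 4225 ≡ 20
m^32 ≡ 20^2 = 400 ≡ 110
m^64 ≡ 110^2 = 12100 ≡ 65
73 = 64 + 8 + 1, so m^73 ≡ 65·65·90 ≡ 60 (mod 145)

60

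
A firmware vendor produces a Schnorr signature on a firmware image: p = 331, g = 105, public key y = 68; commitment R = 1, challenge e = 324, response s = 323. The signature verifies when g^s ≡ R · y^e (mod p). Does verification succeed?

passes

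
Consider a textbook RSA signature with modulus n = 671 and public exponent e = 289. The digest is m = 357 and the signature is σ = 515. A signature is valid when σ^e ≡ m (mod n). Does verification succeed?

passes

σ^289 mod 671 = 357
357 = m, so the signature checks out.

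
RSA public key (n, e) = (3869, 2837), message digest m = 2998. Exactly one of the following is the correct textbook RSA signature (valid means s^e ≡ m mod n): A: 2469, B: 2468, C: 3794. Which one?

B

Candidate A: Squares mod 3869: 2469^1≡2469, 2469^2≡2286, 2469^4≡2646, 2469^8≡2295, 2469^16≡1316, 2469^32≡2413, 2469^64≡3593, 2469^128≡2665, 2469^256≡2610, 2469^512≡2660, 2469^1024≡3068, 2469^2048≡3216; 2837 = 2048 + 512 + 256 + 16 + 4 + 1, so 2469^2837 ≡ 3216·2660·2610·1316·2646·2469 ≡ 3493 (mod 3869)
Candidate B: Squares mod 3869: 2468^1≡2468, 2468^2≡1218, 2468^4≡1697, 2468^8≡1273, 2468^16≡3287, 2468^32≡2121, 2468^64≡2863, 2468^128≡2227, 2468^256≡3340, 2468^512≡1273, 2468^1024≡3287, 2468^2048≡2121; 2837 = 2048 + 512 + 256 + 16 + 4 + 1, so 2468^2837 ≡ 2121·1273·3340·3287·1697·2468 ≡ 2998 (mod 3869)
  → matches m = 2998
Candidate C: Squares mod 3869: 3794^1≡3794, 3794^2≡1756, 3794^4≡3812, 3794^8≡3249, 3794^16≡1369, 3794^32≡1565, 3794^64≡148, 3794^128≡2559, 3794^256≡2133, 3794^512≡3614, 3794^1024≡3121, 3794^2048≡2368; 2837 = 2048 + 512 + 256 + 16 + 4 + 1, so 3794^2837 ≡ 2368·3614·2133·1369·3812·3794 ≡ 3281 (mod 3869)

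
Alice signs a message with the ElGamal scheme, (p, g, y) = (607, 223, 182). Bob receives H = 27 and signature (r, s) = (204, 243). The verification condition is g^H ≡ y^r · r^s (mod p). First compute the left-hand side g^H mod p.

550

223^2 = 49729 ≡ 562
223^4 ≡ 562^2 = 315844 ≡ 204
223^8 ≡ 204^2 = 41616 ≡ 340
223^16 ≡ 340^2 = 115600 ≡ 270
27 = 16 + 8 + 2 + 1, so 223^27 ≡ 270·340·562·223 ≡ 550 (mod 607)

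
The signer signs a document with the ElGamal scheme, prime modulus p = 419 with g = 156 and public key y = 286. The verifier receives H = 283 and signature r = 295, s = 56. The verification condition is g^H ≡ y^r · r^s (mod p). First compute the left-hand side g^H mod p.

177

Squares mod 419: 156^1≡156, 156^2≡34, 156^4≡318, 156^8≡145, 156^16≡75, 156^32≡178, 156^64≡259, 156^128≡41, 156^256≡5
283 = 256 + 16 + 8 + 2 + 1, so 156^283 ≡ 5·75·145·34·156 ≡ 177 (mod 419)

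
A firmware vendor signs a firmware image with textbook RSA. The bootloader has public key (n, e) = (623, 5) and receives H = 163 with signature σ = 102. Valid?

yes

σ^2 ≡ 102^2 = 10404 ≡ 436
σ^4 ≡ 436^2 = 190096 ≡ 81
5 = 4 + 1, so σ^5 ≡ 81·102 ≡ 163 (mod 623)
σ^5 mod 623 = 163 matches H.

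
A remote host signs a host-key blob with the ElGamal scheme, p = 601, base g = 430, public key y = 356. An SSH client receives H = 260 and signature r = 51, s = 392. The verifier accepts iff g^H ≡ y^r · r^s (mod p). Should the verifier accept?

Left side g^H mod p:
430^260 mod 601 = 169
Right side y^r · r^s mod p:
356^51 mod 601 = 356
51^392 mod 601 = 512
356·512 = 182272 ≡ 169 (mod 601)
169 ≡ 169 (mod 601), so the signature is genuine.

accept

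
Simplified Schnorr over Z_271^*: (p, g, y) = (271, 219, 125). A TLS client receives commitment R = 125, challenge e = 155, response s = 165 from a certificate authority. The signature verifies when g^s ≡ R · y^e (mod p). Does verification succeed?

g^s mod p:
219^2 = 47961 ≡ 265
219^4 ≡ 265^2 = 70225 ≡ 36
219^8 ≡ 36^2 = 1296 ≡ 212
219^16 ≡ 212^2 = 44944 ≡ 229
219^32 ≡ 229^2 = 52441 ≡ 138
219^64 ≡ 138^2 = 19044 ≡ 74
219^128 ≡ 74^2 = 5476 ≡ 56
165 = 128 + 32 + 4 + 1, so 219^165 ≡ 56·138·36·219 ≡ 248 (mod 271)
R · y^e mod p:
125^2 = 15625 ≡ 178
125^4 ≡ 178^2 = 31684 ≡ 248
125^8 ≡ 248^2 = 61504 ≡ 258
125^16 ≡ 258^2 = 66564 ≡ 169
125^32 ≡ 169^2 = 28561 ≡ 106
125^64 ≡ 106^2 = 11236 ≡ 125
125^128 ≡ 125^2 = 15625 ≡ 178
155 = 128 + 16 + 8 + 2 + 1, so 125^155 ≡ 178·169·258·178·125 ≡ 178 (mod 271)
125·178 = 22250 ≡ 28 (mod 271)
248 ≠ 28; the check fails.

fails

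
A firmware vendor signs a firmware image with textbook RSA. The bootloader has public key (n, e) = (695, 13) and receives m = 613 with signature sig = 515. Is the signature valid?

Squares mod 695: sig^1≡515, sig^2≡430, sig^4≡30, sig^8≡205
13 = 8 + 4 + 1, so sig^13 ≡ 205·30·515 ≡ 135 (mod 695)
135 ≠ 613, so verification fails.

invalid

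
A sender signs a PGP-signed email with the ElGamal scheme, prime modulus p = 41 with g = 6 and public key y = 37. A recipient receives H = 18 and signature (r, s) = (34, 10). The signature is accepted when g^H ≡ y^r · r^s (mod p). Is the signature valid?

Left side g^H mod p:
6^2 = 36
6^4 ≡ 36^2 = 1296 ≡ 25
6^8 ≡ 25^2 = 625 ≡ 10
6^16 ≡ 10^2 = 100 ≡ 18
18 = 16 + 2, so 6^18 ≡ 18·36 ≡ 33 (mod 41)
Right side y^r · r^s mod p:
37^2 = 1369 ≡ 16
37^4 ≡ 16^2 = 256 ≡ 10
37^8 ≡ 10^2 = 100 ≡ 18
37^16 ≡ 18^2 = 324 ≡ 37
37^32 ≡ 37^2 = 1369 ≡ 16
34 = 32 + 2, so 37^34 ≡ 16·16 ≡ 10 (mod 41)
34^2 = 1156 ≡ 8
34^4 ≡ 8^2 = 64 ≡ 23
34^8 ≡ 23^2 = 529 ≡ 37
10 = 8 + 2, so 34^10 ≡ 37·8 ≡ 9 (mod 41)
10·9 = 90 ≡ 8 (mod 41)
33 ≠ 8, so verification fails.

invalid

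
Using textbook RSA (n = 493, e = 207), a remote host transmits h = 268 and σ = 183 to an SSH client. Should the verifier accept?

σ^2 ≡ 183^2 = 33489 ≡ 458
σ^4 ≡ 458^2 = 209764 ≡ 239
σ^8 ≡ 239^2 = 57121 ≡ 426
σ^16 ≡ 426^2 = 181476 ≡ 52
σ^32 ≡ 52^2 = 2704 ≡ 239
σ^64 ≡ 239^2 = 57121 ≡ 426
σ^128 ≡ 426^2 = 181476 ≡ 52
207 = 128 + 64 + 8 + 4 + 2 + 1, so σ^207 ≡ 52·426·426·239·458·183 ≡ 225 (mod 493)
σ^207 mod 493 = 225, but h = 268.

reject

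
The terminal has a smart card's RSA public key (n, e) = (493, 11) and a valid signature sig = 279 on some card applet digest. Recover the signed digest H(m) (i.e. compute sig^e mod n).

48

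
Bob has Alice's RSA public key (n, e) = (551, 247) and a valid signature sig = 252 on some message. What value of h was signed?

226

sig^2 ≡ 252^2 = 63504 ≡ 139
sig^4 ≡ 139^2 = 19321 ≡ 36
sig^8 ≡ 36^2 = 1296 ≡ 194
sig^16 ≡ 194^2 = 37636 ≡ 168
sig^32 ≡ 168^2 = 28224 ≡ 123
sig^64 ≡ 123^2 = 15129 ≡ 252
sig^128 ≡ 252^2 = 63504 ≡ 139
247 = 128 + 64 + 32 + 16 + 4 + 2 + 1, so sig^247 ≡ 139·252·123·168·36·139·252 ≡ 226 (mod 551)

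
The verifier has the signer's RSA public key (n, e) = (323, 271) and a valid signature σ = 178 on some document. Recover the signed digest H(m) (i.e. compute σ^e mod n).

83

σ^2 ≡ 178^2 = 31684 ≡ 30
σ^4 ≡ 30^2 = 900 ≡ 254
σ^8 ≡ 254^2 = 64516 ≡ 239
σ^16 ≡ 239^2 = 57121 ≡ 273
σ^32 ≡ 273^2 = 74529 ≡ 239
σ^64 ≡ 239^2 = 57121 ≡ 273
σ^128 ≡ 273^2 = 74529 ≡ 239
σ^256 ≡ 239^2 = 57121 ≡ 273
271 = 256 + 8 + 4 + 2 + 1, so σ^271 ≡ 273·239·254·30·178 ≡ 83 (mod 323)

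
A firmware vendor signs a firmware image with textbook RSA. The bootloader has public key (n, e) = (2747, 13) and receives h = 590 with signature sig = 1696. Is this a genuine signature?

forged

sig^2 ≡ 1696^2 = 2876416 ≡ 307
sig^4 ≡ 307^2 = 94249 ≡ 851
sig^8 ≡ 851^2 = 724201 ≡ 1740
13 = 8 + 4 + 1, so sig^13 ≡ 1740·851·1696 ≡ 170 (mod 2747)
sig^13 mod 2747 = 170, but h = 590.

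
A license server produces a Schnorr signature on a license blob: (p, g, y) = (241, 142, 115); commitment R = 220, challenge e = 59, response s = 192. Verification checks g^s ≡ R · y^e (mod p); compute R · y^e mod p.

91

115^2 = 13225 ≡ 211
115^4 ≡ 211^2 = 44521 ≡ 177
115^8 ≡ 177^2 = 31329 ≡ 240
115^16 ≡ 240^2 = 57600 ≡ 1
115^32 ≡ 1^2 = 1
59 = 32 + 16 + 8 + 2 + 1, so 115^59 ≡ 1·1·240·211·115 ≡ 76 (mod 241)
R · y^e ≡ 220·76 = 16720 ≡ 91 (mod 241)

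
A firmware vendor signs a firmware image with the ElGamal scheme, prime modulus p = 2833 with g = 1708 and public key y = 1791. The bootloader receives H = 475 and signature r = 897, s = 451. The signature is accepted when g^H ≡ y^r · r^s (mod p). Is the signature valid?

invalid

Left side g^H mod p:
1708^2 = 2917264 ≡ 2107
1708^4 ≡ 2107^2 = 4439449 ≡ 138
1708^8 ≡ 138^2 = 19044 ≡ 2046
1708^16 ≡ 2046^2 = 4186116 ≡ 1775
1708^32 ≡ 1775^2 = 3150625 ≡ 329
1708^64 ≡ 329^2 = 108241 ≡ 587
1708^128 ≡ 587^2 = 344569 ≡ 1776
1708^256 ≡ 1776^2 = 3154176 ≡ 1047
475 = 256 + 128 + 64 + 16 + 8 + 2 + 1, so 1708^475 ≡ 1047·1776·587·1775·2046·2107·1708 ≡ 2237 (mod 2833)
Right side y^r · r^s mod p:
1791^2 = 3207681 ≡ 725
1791^4 ≡ 725^2 = 525625 ≡ 1520
1791^8 ≡ 1520^2 = 2310400 ≡ 1505
1791^16 ≡ 1505^2 = 2265025 ≡ 1458
1791^32 ≡ 1458^2 = 2125764 ≡ 1014
1791^64 ≡ 1014^2 = 1028196 ≡ 2650
1791^128 ≡ 2650^2 = 7022500 ≡ 2326
1791^256 ≡ 2326^2 = 5410276 ≡ 2079
1791^512 ≡ 2079^2 = 4322241 ≡ 1916
897 = 512 + 256 + 128 + 1, so 1791^897 ≡ 1916·2079·2326·1791 ≡ 1289 (mod 2833)
897^2 = 804609 ≡ 37
897^4 ≡ 37^2 = 1369
897^8 ≡ 1369^2 = 1874161 ≡ 1548
897^16 ≡ 1548^2 = 2396304 ≡ 2419
897^32 ≡ 2419^2 = 5851561 ≡ 1416
897^64 ≡ 1416^2 = 2005056 ≡ 2125
897^128 ≡ 2125^2 = 4515625 ≡ 2656
897^256 ≡ 2656^2 = 7054336 ≡ 166
451 = 256 + 128 + 64 + 2 + 1, so 897^451 ≡ 166·2656·2125·37·897 ≡ 2599 (mod 2833)
1289·2599 = 3350111 ≡ 1505 (mod 2833)
2237 ≠ 1505, so verification fails.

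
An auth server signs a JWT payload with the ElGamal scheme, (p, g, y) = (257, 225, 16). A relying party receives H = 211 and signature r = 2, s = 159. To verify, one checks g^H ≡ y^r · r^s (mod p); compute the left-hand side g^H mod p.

225^2 = 50625 ≡ 253
225^4 ≡ 253^2 = 64009 ≡ 16
225^8 ≡ 16^2 = 256
225^16 ≡ 256^2 = 65536 ≡ 1
225^32 ≡ 1^2 = 1
225^64 ≡ 1^2 = 1
225^128 ≡ 1^2 = 1
211 = 128 + 64 + 16 + 2 + 1, so 225^211 ≡ 1·1·1·253·225 ≡ 128 (mod 257)

128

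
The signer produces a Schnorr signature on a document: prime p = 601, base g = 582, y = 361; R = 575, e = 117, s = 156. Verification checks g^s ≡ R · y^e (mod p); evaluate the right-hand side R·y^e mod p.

593

361^2 = 130321 ≡ 505
361^4 ≡ 505^2 = 255025 ≡ 201
361^8 ≡ 201^2 = 40401 ≡ 134
361^16 ≡ 134^2 = 17956 ≡ 527
361^32 ≡ 527^2 = 277729 ≡ 67
361^64 ≡ 67^2 = 4489 ≡ 282
117 = 64 + 32 + 16 + 4 + 1, so 361^117 ≡ 282·67·527·201·361 ≡ 139 (mod 601)
R · y^e ≡ 575·139 = 79925 ≡ 593 (mod 601)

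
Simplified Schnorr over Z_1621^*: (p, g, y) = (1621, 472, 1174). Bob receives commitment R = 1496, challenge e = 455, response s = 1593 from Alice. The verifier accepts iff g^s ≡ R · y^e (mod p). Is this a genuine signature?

genuine

g^s mod p:
472^2 = 222784 ≡ 707
472^4 ≡ 707^2 = 499849 ≡ 581
472^8 ≡ 581^2 = 337561 ≡ 393
472^16 ≡ 393^2 = 154449 ≡ 454
472^32 ≡ 454^2 = 206116 ≡ 249
472^64 ≡ 249^2 = 62001 ≡ 403
472^128 ≡ 403^2 = 162409 ≡ 309
472^256 ≡ 309^2 = 95481 ≡ 1463
472^512 ≡ 1463^2 = 2140369 ≡ 649
472^1024 ≡ 649^2 = 421201 ≡ 1362
1593 = 1024 + 512 + 32 + 16 + 8 + 1, so 472^1593 ≡ 1362·649·249·454·393·472 ≡ 561 (mod 1621)
R · y^e mod p:
1174^2 = 1378276 ≡ 426
1174^4 ≡ 426^2 = 181476 ≡ 1545
1174^8 ≡ 1545^2 = 2387025 ≡ 913
1174^16 ≡ 913^2 = 833569 ≡ 375
1174^32 ≡ 375^2 = 140625 ≡ 1219
1174^64 ≡ 1219^2 = 1485961 ≡ 1125
1174^128 ≡ 1125^2 = 1265625 ≡ 1245
1174^256 ≡ 1245^2 = 1550025 ≡ 349
455 = 256 + 128 + 64 + 4 + 2 + 1, so 1174^455 ≡ 349·1245·1125·1545·426·1174 ≡ 203 (mod 1621)
1496·203 = 303688 ≡ 561 (mod 1621)
561 ≡ 561 (mod 1621); signature holds.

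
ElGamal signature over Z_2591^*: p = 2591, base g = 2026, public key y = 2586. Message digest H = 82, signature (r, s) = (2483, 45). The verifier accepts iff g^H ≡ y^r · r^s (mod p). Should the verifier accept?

accept

Left side g^H mod p:
2026^2 = 4104676 ≡ 532
2026^4 ≡ 532^2 = 283024 ≡ 605
2026^8 ≡ 605^2 = 366025 ≡ 694
2026^16 ≡ 694^2 = 481636 ≡ 2301
2026^32 ≡ 2301^2 = 5294601 ≡ 1188
2026^64 ≡ 1188^2 = 1411344 ≡ 1840
82 = 64 + 16 + 2, so 2026^82 ≡ 1840·2301·532 ≡ 2533 (mod 2591)
Right side y^r · r^s mod p:
2586^2 = 6687396 ≡ 25
2586^4 ≡ 25^2 = 625
2586^8 ≡ 625^2 = 390625 ≡ 1975
2586^16 ≡ 1975^2 = 3900625 ≡ 1170
2586^32 ≡ 1170^2 = 1368900 ≡ 852
2586^64 ≡ 852^2 = 725904 ≡ 424
2586^128 ≡ 424^2 = 179776 ≡ 997
2586^256 ≡ 997^2 = 994009 ≡ 1656
2586^512 ≡ 1656^2 = 2742336 ≡ 1058
2586^1024 ≡ 1058^2 = 1119364 ≡ 52
2586^2048 ≡ 52^2 = 2704 ≡ 113
2483 = 2048 + 256 + 128 + 32 + 16 + 2 + 1, so 2586^2483 ≡ 113·1656·997·852·1170·25·2586 ≡ 1403 (mod 2591)
2483^2 = 6165289 ≡ 1300
2483^4 ≡ 1300^2 = 1690000 ≡ 668
2483^8 ≡ 668^2 = 446224 ≡ 572
2483^16 ≡ 572^2 = 327184 ≡ 718
2483^32 ≡ 718^2 = 515524 ≡ 2506
45 = 32 + 8 + 4 + 1, so 2483^45 ≡ 2506·572·668·2483 ≡ 2482 (mod 2591)
1403·2482 = 3482246 ≡ 2533 (mod 2591)
2533 ≡ 2533 (mod 2591), so the signature is genuine.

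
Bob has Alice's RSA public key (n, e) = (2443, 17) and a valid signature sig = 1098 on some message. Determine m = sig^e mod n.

804

sig^2 ≡ 1098^2 = 1205604 ≡ 1205
sig^4 ≡ 1205^2 = 1452025 ≡ 883
sig^8 ≡ 883^2 = 779689 ≡ 372
sig^16 ≡ 372^2 = 138384 ≡ 1576
17 = 16 + 1, so sig^17 ≡ 1576·1098 ≡ 804 (mod 2443)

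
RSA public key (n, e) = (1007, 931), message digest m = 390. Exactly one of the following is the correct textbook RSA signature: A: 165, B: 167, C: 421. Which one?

B

Candidate A: Squares mod 1007: 165^1≡165, 165^2≡36, 165^4≡289, 165^8≡947, 165^16≡579, 165^32≡917, 165^64≡44, 165^128≡929, 165^256≡42, 165^512≡757; 931 = 512 + 256 + 128 + 32 + 2 + 1, so 165^931 ≡ 757·42·929·917·36·165 ≡ 908 (mod 1007)
Candidate B: Squares mod 1007: 167^1≡167, 167^2≡700, 167^4≡598, 167^8≡119, 167^16≡63, 167^32≡948, 167^64≡460, 167^128≡130, 167^256≡788, 167^512≡632; 931 = 512 + 256 + 128 + 32 + 2 + 1, so 167^931 ≡ 632·788·130·948·700·167 ≡ 390 (mod 1007)
  → matches m = 390
Candidate C: Squares mod 1007: 421^1≡421, 421^2≡9, 421^4≡81, 421^8≡519, 421^16≡492, 421^32≡384, 421^64≡434, 421^128≡47, 421^256≡195, 421^512≡766; 931 = 512 + 256 + 128 + 32 + 2 + 1, so 421^931 ≡ 766·195·47·384·9·421 ≡ 147 (mod 1007)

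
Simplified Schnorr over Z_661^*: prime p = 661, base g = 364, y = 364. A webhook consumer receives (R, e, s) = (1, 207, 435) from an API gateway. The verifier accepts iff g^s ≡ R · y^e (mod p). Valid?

g^s mod p:
364^2 = 132496 ≡ 296
364^4 ≡ 296^2 = 87616 ≡ 364
364^8 ≡ 364^2 = 132496 ≡ 296
364^16 ≡ 296^2 = 87616 ≡ 364
364^32 ≡ 364^2 = 132496 ≡ 296
364^64 ≡ 296^2 = 87616 ≡ 364
364^128 ≡ 364^2 = 132496 ≡ 296
364^256 ≡ 296^2 = 87616 ≡ 364
435 = 256 + 128 + 32 + 16 + 2 + 1, so 364^435 ≡ 364·296·296·364·296·364 ≡ 1 (mod 661)
R · y^e mod p:
364^2 = 132496 ≡ 296
364^4 ≡ 296^2 = 87616 ≡ 364
364^8 ≡ 364^2 = 132496 ≡ 296
364^16 ≡ 296^2 = 87616 ≡ 364
364^32 ≡ 364^2 = 132496 ≡ 296
364^64 ≡ 296^2 = 87616 ≡ 364
364^128 ≡ 364^2 = 132496 ≡ 296
207 = 128 + 64 + 8 + 4 + 2 + 1, so 364^207 ≡ 296·364·296·364·296·364 ≡ 1 (mod 661)
1·1 = 1 ≡ 1 (mod 661)
1 ≡ 1 (mod 661); signature holds.

yes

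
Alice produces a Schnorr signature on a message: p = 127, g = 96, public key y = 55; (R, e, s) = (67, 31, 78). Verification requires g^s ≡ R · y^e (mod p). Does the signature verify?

g^s mod p:
Squares mod 127: 96^1≡96, 96^2≡72, 96^4≡104, 96^8≡21, 96^16≡60, 96^32≡44, 96^64≡31
78 = 64 + 8 + 4 + 2, so 96^78 ≡ 31·21·104·72 ≡ 47 (mod 127)
R · y^e mod p:
Squares mod 127: 55^1≡55, 55^2≡104, 55^4≡21, 55^8≡60, 55^16≡44
31 = 16 + 8 + 4 + 2 + 1, so 55^31 ≡ 44·60·21·104·55 ≡ 86 (mod 127)
67·86 = 5762 ≡ 47 (mod 127)
47 ≡ 47 (mod 127); signature holds.

verifies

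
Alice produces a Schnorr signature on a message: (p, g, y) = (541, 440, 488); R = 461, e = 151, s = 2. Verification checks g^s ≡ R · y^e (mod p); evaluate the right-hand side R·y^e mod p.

463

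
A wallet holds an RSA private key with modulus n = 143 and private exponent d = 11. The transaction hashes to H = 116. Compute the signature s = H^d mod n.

116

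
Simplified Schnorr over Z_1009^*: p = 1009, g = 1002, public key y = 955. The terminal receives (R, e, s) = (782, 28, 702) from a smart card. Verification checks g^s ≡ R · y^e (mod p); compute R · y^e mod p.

Squares mod 1009: 955^1≡955, 955^2≡898, 955^4≡213, 955^8≡973, 955^16≡287
28 = 16 + 8 + 4, so 955^28 ≡ 287·973·213 ≡ 922 (mod 1009)
R · y^e ≡ 782·922 = 721004 ≡ 578 (mod 1009)

578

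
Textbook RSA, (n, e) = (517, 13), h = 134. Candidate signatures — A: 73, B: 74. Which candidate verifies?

A

Candidate A: 73^2 = 5329 ≡ 159; 73^4 ≡ 159^2 = 25281 ≡ 465; 73^8 ≡ 465^2 = 216225 ≡ 119; 13 = 8 + 4 + 1, so 73^13 ≡ 119·465·73 ≡ 134 (mod 517)
  → matches h = 134
Candidate B: 74^2 = 5476 ≡ 306; 74^4 ≡ 306^2 = 93636 ≡ 59; 74^8 ≡ 59^2 = 3481 ≡ 379; 13 = 8 + 4 + 1, so 74^13 ≡ 379·59·74 ≡ 314 (mod 517)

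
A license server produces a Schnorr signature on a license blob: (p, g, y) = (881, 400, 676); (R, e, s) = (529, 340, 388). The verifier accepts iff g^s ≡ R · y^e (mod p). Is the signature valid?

invalid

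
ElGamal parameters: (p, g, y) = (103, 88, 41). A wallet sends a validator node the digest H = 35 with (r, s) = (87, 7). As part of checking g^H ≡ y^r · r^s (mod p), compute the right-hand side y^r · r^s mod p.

Squares mod 103: 41^1≡41, 41^2≡33, 41^4≡59, 41^8≡82, 41^16≡29, 41^32≡17, 41^64≡83
87 = 64 + 16 + 4 + 2 + 1, so 41^87 ≡ 83·29·59·33·41 ≡ 76 (mod 103)
Squares mod 103: 87^1≡87, 87^2≡50, 87^4≡28
7 = 4 + 2 + 1, so 87^7 ≡ 28·50·87 ≡ 54 (mod 103)
y^r · r^s ≡ 76·54 = 4104 ≡ 87 (mod 103)

87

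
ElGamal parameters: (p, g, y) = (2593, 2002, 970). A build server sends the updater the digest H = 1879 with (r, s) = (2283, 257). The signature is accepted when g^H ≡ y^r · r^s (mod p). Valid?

no

Left side g^H mod p:
2002^2 = 4008004 ≡ 1819
2002^4 ≡ 1819^2 = 3308761 ≡ 93
2002^8 ≡ 93^2 = 8649 ≡ 870
2002^16 ≡ 870^2 = 756900 ≡ 2337
2002^32 ≡ 2337^2 = 5461569 ≡ 711
2002^64 ≡ 711^2 = 505521 ≡ 2479
2002^128 ≡ 2479^2 = 6145441 ≡ 31
2002^256 ≡ 31^2 = 961
2002^512 ≡ 961^2 = 923521 ≡ 413
2002^1024 ≡ 413^2 = 170569 ≡ 2024
1879 = 1024 + 512 + 256 + 64 + 16 + 4 + 2 + 1, so 2002^1879 ≡ 2024·413·961·2479·2337·93·1819·2002 ≡ 97 (mod 2593)
Right side y^r · r^s mod p:
970^2 = 940900 ≡ 2234
970^4 ≡ 2234^2 = 4990756 ≡ 1824
970^8 ≡ 1824^2 = 3326976 ≡ 157
970^16 ≡ 157^2 = 24649 ≡ 1312
970^32 ≡ 1312^2 = 1721344 ≡ 2185
970^64 ≡ 2185^2 = 4774225 ≡ 512
970^128 ≡ 512^2 = 262144 ≡ 251
970^256 ≡ 251^2 = 63001 ≡ 769
970^512 ≡ 769^2 = 591361 ≡ 157
970^1024 ≡ 157^2 = 24649 ≡ 1312
970^2048 ≡ 1312^2 = 1721344 ≡ 2185
2283 = 2048 + 128 + 64 + 32 + 8 + 2 + 1, so 970^2283 ≡ 2185·251·512·2185·157·2234·970 ≡ 143 (mod 2593)
2283^2 = 5212089 ≡ 159
2283^4 ≡ 159^2 = 25281 ≡ 1944
2283^8 ≡ 1944^2 = 3779136 ≡ 1135
2283^16 ≡ 1135^2 = 1288225 ≡ 2097
2283^32 ≡ 2097^2 = 4397409 ≡ 2274
2283^64 ≡ 2274^2 = 5171076 ≡ 634
2283^128 ≡ 634^2 = 401956 ≡ 41
2283^256 ≡ 41^2 = 1681
257 = 256 + 1, so 2283^257 ≡ 1681·2283 ≡ 83 (mod 2593)
143·83 = 11869 ≡ 1497 (mod 2593)
97 ≠ 1497, so verification fails.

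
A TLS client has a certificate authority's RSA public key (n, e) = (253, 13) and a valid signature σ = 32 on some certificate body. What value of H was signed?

219

σ^2 ≡ 32^2 = 1024 ≡ 12
σ^4 ≡ 12^2 = 144
σ^8 ≡ 144^2 = 20736 ≡ 243
13 = 8 + 4 + 1, so σ^13 ≡ 243·144·32 ≡ 219 (mod 253)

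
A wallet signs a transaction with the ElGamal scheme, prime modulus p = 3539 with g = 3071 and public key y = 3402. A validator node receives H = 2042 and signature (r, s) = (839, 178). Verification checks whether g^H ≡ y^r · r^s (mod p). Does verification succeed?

passes

Left side g^H mod p:
3071^2 = 9431041 ≡ 3145
3071^4 ≡ 3145^2 = 9891025 ≡ 3059
3071^8 ≡ 3059^2 = 9357481 ≡ 365
3071^16 ≡ 365^2 = 133225 ≡ 2282
3071^32 ≡ 2282^2 = 5207524 ≡ 1655
3071^64 ≡ 1655^2 = 2739025 ≡ 3378
3071^128 ≡ 3378^2 = 11410884 ≡ 1148
3071^256 ≡ 1148^2 = 1317904 ≡ 1396
3071^512 ≡ 1396^2 = 1948816 ≡ 2366
3071^1024 ≡ 2366^2 = 5597956 ≡ 2797
2042 = 1024 + 512 + 256 + 128 + 64 + 32 + 16 + 8 + 2, so 3071^2042 ≡ 2797·2366·1396·1148·3378·1655·2282·365·3145 ≡ 2271 (mod 3539)
Right side y^r · r^s mod p:
3402^2 = 11573604 ≡ 1074
3402^4 ≡ 1074^2 = 1153476 ≡ 3301
3402^8 ≡ 3301^2 = 10896601 ≡ 20
3402^16 ≡ 20^2 = 400
3402^32 ≡ 400^2 = 160000 ≡ 745
3402^64 ≡ 745^2 = 555025 ≡ 2941
3402^128 ≡ 2941^2 = 8649481 ≡ 165
3402^256 ≡ 165^2 = 27225 ≡ 2452
3402^512 ≡ 2452^2 = 6012304 ≡ 3082
839 = 512 + 256 + 64 + 4 + 2 + 1, so 3402^839 ≡ 3082·2452·2941·3301·1074·3402 ≡ 1962 (mod 3539)
839^2 = 703921 ≡ 3199
839^4 ≡ 3199^2 = 10233601 ≡ 2352
839^8 ≡ 2352^2 = 5531904 ≡ 447
839^16 ≡ 447^2 = 199809 ≡ 1625
839^32 ≡ 1625^2 = 2640625 ≡ 531
839^64 ≡ 531^2 = 281961 ≡ 2380
839^128 ≡ 2380^2 = 5664400 ≡ 2000
178 = 128 + 32 + 16 + 2, so 839^178 ≡ 2000·531·1625·3199 ≡ 2604 (mod 3539)
1962·2604 = 5109048 ≡ 2271 (mod 3539)
2271 ≡ 2271 (mod 3539), so the signature is genuine.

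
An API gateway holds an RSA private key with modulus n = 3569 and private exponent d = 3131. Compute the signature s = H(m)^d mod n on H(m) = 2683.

2654

(H(m))^2 ≡ 2683^2 = 7198489 ≡ 3385
(H(m))^4 ≡ 3385^2 = 11458225 ≡ 1735
(H(m))^8 ≡ 1735^2 = 3010225 ≡ 1558
(H(m))^16 ≡ 1558^2 = 2427364 ≡ 444
(H(m))^32 ≡ 444^2 = 197136 ≡ 841
(H(m))^64 ≡ 841^2 = 707281 ≡ 619
(H(m))^128 ≡ 619^2 = 383161 ≡ 1278
(H(m))^256 ≡ 1278^2 = 1633284 ≡ 2251
(H(m))^512 ≡ 2251^2 = 5067001 ≡ 2590
(H(m))^1024 ≡ 2590^2 = 6708100 ≡ 1949
(H(m))^2048 ≡ 1949^2 = 3798601 ≡ 1185
3131 = 2048 + 1024 + 32 + 16 + 8 + 2 + 1, so (H(m))^3131 ≡ 1185·1949·841·444·1558·3385·2683 ≡ 2654 (mod 3569)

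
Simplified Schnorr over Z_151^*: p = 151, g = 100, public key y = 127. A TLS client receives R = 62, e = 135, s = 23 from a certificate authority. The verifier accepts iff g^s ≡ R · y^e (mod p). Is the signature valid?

invalid

g^s mod p:
100^2 = 10000 ≡ 34
100^4 ≡ 34^2 = 1156 ≡ 99
100^8 ≡ 99^2 = 9801 ≡ 137
100^16 ≡ 137^2 = 18769 ≡ 45
23 = 16 + 4 + 2 + 1, so 100^23 ≡ 45·99·34·100 ≡ 39 (mod 151)
R · y^e mod p:
127^2 = 16129 ≡ 123
127^4 ≡ 123^2 = 15129 ≡ 29
127^8 ≡ 29^2 = 841 ≡ 86
127^16 ≡ 86^2 = 7396 ≡ 148
127^32 ≡ 148^2 = 21904 ≡ 9
127^64 ≡ 9^2 = 81
127^128 ≡ 81^2 = 6561 ≡ 68
135 = 128 + 4 + 2 + 1, so 127^135 ≡ 68·29·123·127 ≡ 8 (mod 151)
62·8 = 496 ≡ 43 (mod 151)
39 ≠ 43; the check fails.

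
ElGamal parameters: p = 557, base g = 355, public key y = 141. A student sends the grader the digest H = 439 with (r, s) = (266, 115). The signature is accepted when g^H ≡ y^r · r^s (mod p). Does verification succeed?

Left side g^H mod p:
355^2 = 126025 ≡ 143
355^4 ≡ 143^2 = 20449 ≡ 397
355^8 ≡ 397^2 = 157609 ≡ 535
355^16 ≡ 535^2 = 286225 ≡ 484
355^32 ≡ 484^2 = 234256 ≡ 316
355^64 ≡ 316^2 = 99856 ≡ 153
355^128 ≡ 153^2 = 23409 ≡ 15
355^256 ≡ 15^2 = 225
439 = 256 + 128 + 32 + 16 + 4 + 2 + 1, so 355^439 ≡ 225·15·316·484·397·143·355 ≡ 554 (mod 557)
Right side y^r · r^s mod p:
141^2 = 19881 ≡ 386
141^4 ≡ 386^2 = 148996 ≡ 277
141^8 ≡ 277^2 = 76729 ≡ 420
141^16 ≡ 420^2 = 176400 ≡ 388
141^32 ≡ 388^2 = 150544 ≡ 154
141^64 ≡ 154^2 = 23716 ≡ 322
141^128 ≡ 322^2 = 103684 ≡ 82
141^256 ≡ 82^2 = 6724 ≡ 40
266 = 256 + 8 + 2, so 141^266 ≡ 40·420·386 ≡ 206 (mod 557)
266^2 = 70756 ≡ 17
266^4 ≡ 17^2 = 289
266^8 ≡ 289^2 = 83521 ≡ 528
266^16 ≡ 528^2 = 278784 ≡ 284
266^32 ≡ 284^2 = 80656 ≡ 448
266^64 ≡ 448^2 = 200704 ≡ 184
115 = 64 + 32 + 16 + 2 + 1, so 266^115 ≡ 184·448·284·17·266 ≡ 219 (mod 557)
206·219 = 45114 ≡ 554 (mod 557)
554 ≡ 554 (mod 557), so the signature is genuine.

passes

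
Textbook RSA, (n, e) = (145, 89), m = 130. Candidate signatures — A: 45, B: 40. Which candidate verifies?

Candidate A: 45^2 = 2025 ≡ 140; 45^4 ≡ 140^2 = 19600 ≡ 25; 45^8 ≡ 25^2 = 625 ≡ 45; 45^16 ≡ 45^2 = 2025 ≡ 140; 45^32 ≡ 140^2 = 19600 ≡ 25; 45^64 ≡ 25^2 = 625 ≡ 45; 89 = 64 + 16 + 8 + 1, so 45^89 ≡ 45·140·45·45 ≡ 110 (mod 145)
Candidate B: 40^2 = 1600 ≡ 5; 40^4 ≡ 5^2 = 25; 40^8 ≡ 25^2 = 625 ≡ 45; 40^16 ≡ 45^2 = 2025 ≡ 140; 40^32 ≡ 140^2 = 19600 ≡ 25; 40^64 ≡ 25^2 = 625 ≡ 45; 89 = 64 + 16 + 8 + 1, so 40^89 ≡ 45·140·45·40 ≡ 130 (mod 145)
  → matches m = 130

B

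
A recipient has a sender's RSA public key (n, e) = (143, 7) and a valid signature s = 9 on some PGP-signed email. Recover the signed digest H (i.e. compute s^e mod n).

48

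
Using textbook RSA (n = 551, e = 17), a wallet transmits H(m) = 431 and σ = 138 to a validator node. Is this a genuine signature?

σ^17 mod 551 = 498
498 ≠ 431, so verification fails.

forged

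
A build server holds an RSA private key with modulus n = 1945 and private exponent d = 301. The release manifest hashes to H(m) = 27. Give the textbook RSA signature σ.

(H(m))^2 ≡ 27^2 = 729
(H(m))^4 ≡ 729^2 = 531441 ≡ 456
(H(m))^8 ≡ 456^2 = 207936 ≡ 1766
(H(m))^16 ≡ 1766^2 = 3118756 ≡ 921
(H(m))^32 ≡ 921^2 = 848241 ≡ 221
(H(m))^64 ≡ 221^2 = 48841 ≡ 216
(H(m))^128 ≡ 216^2 = 46656 ≡ 1921
(H(m))^256 ≡ 1921^2 = 3690241 ≡ 576
301 = 256 + 32 + 8 + 4 + 1, so (H(m))^301 ≡ 576·221·1766·456·27 ≡ 12 (mod 1945)

12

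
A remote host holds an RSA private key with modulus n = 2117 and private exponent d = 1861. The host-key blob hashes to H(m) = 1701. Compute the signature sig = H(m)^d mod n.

1511

(H(m))^2 ≡ 1701^2 = 2893401 ≡ 1579
(H(m))^4 ≡ 1579^2 = 2493241 ≡ 1532
(H(m))^8 ≡ 1532^2 = 2347024 ≡ 1388
(H(m))^16 ≡ 1388^2 = 1926544 ≡ 74
(H(m))^32 ≡ 74^2 = 5476 ≡ 1242
(H(m))^64 ≡ 1242^2 = 1542564 ≡ 1388
(H(m))^128 ≡ 1388^2 = 1926544 ≡ 74
(H(m))^256 ≡ 74^2 = 5476 ≡ 1242
(H(m))^512 ≡ 1242^2 = 1542564 ≡ 1388
(H(m))^1024 ≡ 1388^2 = 1926544 ≡ 74
1861 = 1024 + 512 + 256 + 64 + 4 + 1, so (H(m))^1861 ≡ 74·1388·1242·1388·1532·1701 ≡ 1511 (mod 2117)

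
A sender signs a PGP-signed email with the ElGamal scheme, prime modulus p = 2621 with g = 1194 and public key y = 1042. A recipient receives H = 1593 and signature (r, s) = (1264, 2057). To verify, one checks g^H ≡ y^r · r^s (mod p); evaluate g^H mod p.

1975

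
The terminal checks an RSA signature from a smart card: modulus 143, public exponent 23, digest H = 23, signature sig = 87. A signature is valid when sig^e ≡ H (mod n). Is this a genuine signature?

Squares mod 143: sig^1≡87, sig^2≡133, sig^4≡100, sig^8≡133, sig^16≡100
23 = 16 + 4 + 2 + 1, so sig^23 ≡ 100·100·133·87 ≡ 120 (mod 143)
The recovered value 120 does not match the digest 23.

forged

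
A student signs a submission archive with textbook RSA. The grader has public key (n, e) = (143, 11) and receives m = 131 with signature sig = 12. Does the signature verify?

does not verify

sig^2 ≡ 12^2 = 144 ≡ 1
sig^4 ≡ 1^2 = 1
sig^8 ≡ 1^2 = 1
11 = 8 + 2 + 1, so sig^11 ≡ 1·1·12 ≡ 12 (mod 143)
sig^11 mod 143 = 12, but m = 131.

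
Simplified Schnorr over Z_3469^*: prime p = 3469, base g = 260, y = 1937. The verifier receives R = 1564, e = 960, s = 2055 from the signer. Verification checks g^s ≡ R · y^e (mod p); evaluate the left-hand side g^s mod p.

Squares mod 3469: 260^1≡260, 260^2≡1689, 260^4≡1203, 260^8≡636, 260^16≡2092, 260^32≡2055, 260^64≡1252, 260^128≡2985, 260^256≡1833, 260^512≡1897, 260^1024≡1256, 260^2048≡2610
2055 = 2048 + 4 + 2 + 1, so 260^2055 ≡ 2610·1203·1689·260 ≡ 247 (mod 3469)

247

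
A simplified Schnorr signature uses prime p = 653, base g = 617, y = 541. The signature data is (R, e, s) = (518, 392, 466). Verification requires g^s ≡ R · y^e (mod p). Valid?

yes

g^s mod p:
Squares mod 653: 617^1≡617, 617^2≡643, 617^4≡100, 617^8≡205, 617^16≡233, 617^32≡90, 617^64≡264, 617^128≡478, 617^256≡587
466 = 256 + 128 + 64 + 16 + 2, so 617^466 ≡ 587·478·264·233·643 ≡ 82 (mod 653)
R · y^e mod p:
Squares mod 653: 541^1≡541, 541^2≡137, 541^4≡485, 541^8≡145, 541^16≡129, 541^32≡316, 541^64≡600, 541^128≡197, 541^256≡282
392 = 256 + 128 + 8, so 541^392 ≡ 282·197·145 ≡ 575 (mod 653)
518·575 = 297850 ≡ 82 (mod 653)
82 ≡ 82 (mod 653); signature holds.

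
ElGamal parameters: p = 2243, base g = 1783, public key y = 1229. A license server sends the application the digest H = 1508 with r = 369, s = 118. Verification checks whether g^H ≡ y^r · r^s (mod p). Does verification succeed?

fails

Left side g^H mod p:
1783^2 = 3179089 ≡ 758
1783^4 ≡ 758^2 = 574564 ≡ 356
1783^8 ≡ 356^2 = 126736 ≡ 1128
1783^16 ≡ 1128^2 = 1272384 ≡ 603
1783^32 ≡ 603^2 = 363609 ≡ 243
1783^64 ≡ 243^2 = 59049 ≡ 731
1783^128 ≡ 731^2 = 534361 ≡ 527
1783^256 ≡ 527^2 = 277729 ≡ 1840
1783^512 ≡ 1840^2 = 3385600 ≡ 913
1783^1024 ≡ 913^2 = 833569 ≡ 1416
1508 = 1024 + 256 + 128 + 64 + 32 + 4, so 1783^1508 ≡ 1416·1840·527·731·243·356 ≡ 1286 (mod 2243)
Right side y^r · r^s mod p:
1229^2 = 1510441 ≡ 902
1229^4 ≡ 902^2 = 813604 ≡ 1638
1229^8 ≡ 1638^2 = 2683044 ≡ 416
1229^16 ≡ 416^2 = 173056 ≡ 345
1229^32 ≡ 345^2 = 119025 ≡ 146
1229^64 ≡ 146^2 = 21316 ≡ 1129
1229^128 ≡ 1129^2 = 1274641 ≡ 617
1229^256 ≡ 617^2 = 380689 ≡ 1622
369 = 256 + 64 + 32 + 16 + 1, so 1229^369 ≡ 1622·1129·146·345·1229 ≡ 611 (mod 2243)
369^2 = 136161 ≡ 1581
369^4 ≡ 1581^2 = 2499561 ≡ 859
369^8 ≡ 859^2 = 737881 ≡ 2177
369^16 ≡ 2177^2 = 4739329 ≡ 2113
369^32 ≡ 2113^2 = 4464769 ≡ 1199
369^64 ≡ 1199^2 = 1437601 ≡ 2081
118 = 64 + 32 + 16 + 4 + 2, so 369^118 ≡ 2081·1199·2113·859·1581 ≡ 738 (mod 2243)
611·738 = 450918 ≡ 75 (mod 2243)
1286 ≠ 75, so verification fails.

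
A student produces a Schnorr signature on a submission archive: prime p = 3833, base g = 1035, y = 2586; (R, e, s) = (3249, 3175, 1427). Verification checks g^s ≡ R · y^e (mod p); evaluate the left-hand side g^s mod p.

Squares mod 3833: 1035^1≡1035, 1035^2≡1818, 1035^4≡1078, 1035^8≡685, 1035^16≡1599, 1035^32≡190, 1035^64≡1603, 1035^128≡1499, 1035^256≡863, 1035^512≡1167, 1035^1024≡1174
1427 = 1024 + 256 + 128 + 16 + 2 + 1, so 1035^1427 ≡ 1174·863·1499·1599·1818·1035 ≡ 262 (mod 3833)

262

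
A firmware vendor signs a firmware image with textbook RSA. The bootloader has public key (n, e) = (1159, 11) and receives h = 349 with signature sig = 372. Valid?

yes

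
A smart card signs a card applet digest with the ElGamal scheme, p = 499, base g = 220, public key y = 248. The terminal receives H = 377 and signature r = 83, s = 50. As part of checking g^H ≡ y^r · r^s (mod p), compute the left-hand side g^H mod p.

381

Squares mod 499: 220^1≡220, 220^2≡496, 220^4≡9, 220^8≡81, 220^16≡74, 220^32≡486, 220^64≡169, 220^128≡118, 220^256≡451
377 = 256 + 64 + 32 + 16 + 8 + 1, so 220^377 ≡ 451·169·486·74·81·220 ≡ 381 (mod 499)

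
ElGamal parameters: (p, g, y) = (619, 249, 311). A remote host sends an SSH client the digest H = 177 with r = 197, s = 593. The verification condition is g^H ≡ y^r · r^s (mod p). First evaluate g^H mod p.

Squares mod 619: 249^1≡249, 249^2≡101, 249^4≡297, 249^8≡311, 249^16≡157, 249^32≡508, 249^64≡560, 249^128≡386
177 = 128 + 32 + 16 + 1, so 249^177 ≡ 386·508·157·249 ≡ 39 (mod 619)

39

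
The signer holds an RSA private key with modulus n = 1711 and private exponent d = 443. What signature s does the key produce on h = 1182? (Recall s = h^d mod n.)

1691

h^2 ≡ 1182^2 = 1397124 ≡ 948
h^4 ≡ 948^2 = 898704 ≡ 429
h^8 ≡ 429^2 = 184041 ≡ 964
h^16 ≡ 964^2 = 929296 ≡ 223
h^32 ≡ 223^2 = 49729 ≡ 110
h^64 ≡ 110^2 = 12100 ≡ 123
h^128 ≡ 123^2 = 15129 ≡ 1441
h^256 ≡ 1441^2 = 2076481 ≡ 1038
443 = 256 + 128 + 32 + 16 + 8 + 2 + 1, so h^443 ≡ 1038·1441·110·223·964·948·1182 ≡ 1691 (mod 1711)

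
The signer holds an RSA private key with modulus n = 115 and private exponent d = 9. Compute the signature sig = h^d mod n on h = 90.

40

Squares mod 115: h^1≡90, h^2≡50, h^4≡85, h^8≡95
9 = 8 + 1, so h^9 ≡ 95·90 ≡ 40 (mod 115)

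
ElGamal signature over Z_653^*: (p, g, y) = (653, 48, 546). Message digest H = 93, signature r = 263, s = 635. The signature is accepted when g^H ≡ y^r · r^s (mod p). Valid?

Left side g^H mod p:
48^2 = 2304 ≡ 345
48^4 ≡ 345^2 = 119025 ≡ 179
48^8 ≡ 179^2 = 32041 ≡ 44
48^16 ≡ 44^2 = 1936 ≡ 630
48^32 ≡ 630^2 = 396900 ≡ 529
48^64 ≡ 529^2 = 279841 ≡ 357
93 = 64 + 16 + 8 + 4 + 1, so 48^93 ≡ 357·630·44·179·48 ≡ 259 (mod 653)
Right side y^r · r^s mod p:
546^2 = 298116 ≡ 348
546^4 ≡ 348^2 = 121104 ≡ 299
546^8 ≡ 299^2 = 89401 ≡ 593
546^16 ≡ 593^2 = 351649 ≡ 335
546^32 ≡ 335^2 = 112225 ≡ 562
546^64 ≡ 562^2 = 315844 ≡ 445
546^128 ≡ 445^2 = 198025 ≡ 166
546^256 ≡ 166^2 = 27556 ≡ 130
263 = 256 + 4 + 2 + 1, so 546^263 ≡ 130·299·348·546 ≡ 79 (mod 653)
263^2 = 69169 ≡ 604
263^4 ≡ 604^2 = 364816 ≡ 442
263^8 ≡ 442^2 = 195364 ≡ 117
263^16 ≡ 117^2 = 13689 ≡ 629
263^32 ≡ 629^2 = 395641 ≡ 576
263^64 ≡ 576^2 = 331776 ≡ 52
263^128 ≡ 52^2 = 2704 ≡ 92
263^256 ≡ 92^2 = 8464 ≡ 628
263^512 ≡ 628^2 = 394384 ≡ 625
635 = 512 + 64 + 32 + 16 + 8 + 2 + 1, so 263^635 ≡ 625·52·576·629·117·604·263 ≡ 3 (mod 653)
79·3 = 237 ≡ 237 (mod 653)
259 ≠ 237, so verification fails.

no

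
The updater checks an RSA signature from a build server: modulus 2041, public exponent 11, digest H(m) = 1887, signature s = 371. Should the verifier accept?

s^2 ≡ 371^2 = 137641 ≡ 894
s^4 ≡ 894^2 = 799236 ≡ 1205
s^8 ≡ 1205^2 = 1452025 ≡ 874
11 = 8 + 2 + 1, so s^11 ≡ 874·894·371 ≡ 1887 (mod 2041)
1887 = H(m), so the signature checks out.

accept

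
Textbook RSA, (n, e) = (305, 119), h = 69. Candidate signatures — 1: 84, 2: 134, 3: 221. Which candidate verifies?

1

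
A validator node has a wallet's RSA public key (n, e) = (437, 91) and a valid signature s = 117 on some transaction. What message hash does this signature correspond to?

307

Squares mod 437: s^1≡117, s^2≡142, s^4≡62, s^8≡348, s^16≡55, s^32≡403, s^64≡282
91 = 64 + 16 + 8 + 2 + 1, so s^91 ≡ 282·55·348·142·117 ≡ 307 (mod 437)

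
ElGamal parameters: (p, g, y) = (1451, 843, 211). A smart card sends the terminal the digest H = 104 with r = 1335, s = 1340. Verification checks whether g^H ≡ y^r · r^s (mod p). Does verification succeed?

fails

Left side g^H mod p:
843^2 = 710649 ≡ 1110
843^4 ≡ 1110^2 = 1232100 ≡ 201
843^8 ≡ 201^2 = 40401 ≡ 1224
843^16 ≡ 1224^2 = 1498176 ≡ 744
843^32 ≡ 744^2 = 553536 ≡ 705
843^64 ≡ 705^2 = 497025 ≡ 783
104 = 64 + 32 + 8, so 843^104 ≡ 783·705·1224 ≡ 955 (mod 1451)
Right side y^r · r^s mod p:
211^2 = 44521 ≡ 991
211^4 ≡ 991^2 = 982081 ≡ 1205
211^8 ≡ 1205^2 = 1452025 ≡ 1025
211^16 ≡ 1025^2 = 1050625 ≡ 101
211^32 ≡ 101^2 = 10201 ≡ 44
211^64 ≡ 44^2 = 1936 ≡ 485
211^128 ≡ 485^2 = 235225 ≡ 163
211^256 ≡ 163^2 = 26569 ≡ 451
211^512 ≡ 451^2 = 203401 ≡ 261
211^1024 ≡ 261^2 = 68121 ≡ 1375
1335 = 1024 + 256 + 32 + 16 + 4 + 2 + 1, so 211^1335 ≡ 1375·451·44·101·1205·991·211 ≡ 366 (mod 1451)
1335^2 = 1782225 ≡ 397
1335^4 ≡ 397^2 = 157609 ≡ 901
1335^8 ≡ 901^2 = 811801 ≡ 692
1335^16 ≡ 692^2 = 478864 ≡ 34
1335^32 ≡ 34^2 = 1156
1335^64 ≡ 1156^2 = 1336336 ≡ 1416
1335^128 ≡ 1416^2 = 2005056 ≡ 1225
1335^256 ≡ 1225^2 = 1500625 ≡ 291
1335^512 ≡ 291^2 = 84681 ≡ 523
1335^1024 ≡ 523^2 = 273529 ≡ 741
1340 = 1024 + 256 + 32 + 16 + 8 + 4, so 1335^1340 ≡ 741·291·1156·34·692·901 ≡ 43 (mod 1451)
366·43 = 15738 ≡ 1228 (mod 1451)
955 ≠ 1228, so verification fails.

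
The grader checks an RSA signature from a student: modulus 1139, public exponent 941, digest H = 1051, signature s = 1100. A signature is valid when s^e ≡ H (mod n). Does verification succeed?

passes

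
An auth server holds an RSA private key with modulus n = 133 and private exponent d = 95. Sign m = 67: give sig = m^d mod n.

m^2 ≡ 67^2 = 4489 ≡ 100
m^4 ≡ 100^2 = 10000 ≡ 25
m^8 ≡ 25^2 = 625 ≡ 93
m^16 ≡ 93^2 = 8649 ≡ 4
m^32 ≡ 4^2 = 16
m^64 ≡ 16^2 = 256 ≡ 123
95 = 64 + 16 + 8 + 4 + 2 + 1, so m^95 ≡ 123·4·93·25·100·67 ≡ 79 (mod 133)

79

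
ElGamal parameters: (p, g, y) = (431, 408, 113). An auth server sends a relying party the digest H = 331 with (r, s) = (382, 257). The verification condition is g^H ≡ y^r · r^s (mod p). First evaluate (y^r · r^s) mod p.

310

113^2 = 12769 ≡ 270
113^4 ≡ 270^2 = 72900 ≡ 61
113^8 ≡ 61^2 = 3721 ≡ 273
113^16 ≡ 273^2 = 74529 ≡ 397
113^32 ≡ 397^2 = 157609 ≡ 294
113^64 ≡ 294^2 = 86436 ≡ 236
113^128 ≡ 236^2 = 55696 ≡ 97
113^256 ≡ 97^2 = 9409 ≡ 358
382 = 256 + 64 + 32 + 16 + 8 + 4 + 2, so 113^382 ≡ 358·236·294·397·273·61·270 ≡ 135 (mod 431)
382^2 = 145924 ≡ 246
382^4 ≡ 246^2 = 60516 ≡ 176
382^8 ≡ 176^2 = 30976 ≡ 375
382^16 ≡ 375^2 = 140625 ≡ 119
382^32 ≡ 119^2 = 14161 ≡ 369
382^64 ≡ 369^2 = 136161 ≡ 396
382^128 ≡ 396^2 = 156816 ≡ 363
382^256 ≡ 363^2 = 131769 ≡ 314
257 = 256 + 1, so 382^257 ≡ 314·382 ≡ 130 (mod 431)
y^r · r^s ≡ 135·130 = 17550 ≡ 310 (mod 431)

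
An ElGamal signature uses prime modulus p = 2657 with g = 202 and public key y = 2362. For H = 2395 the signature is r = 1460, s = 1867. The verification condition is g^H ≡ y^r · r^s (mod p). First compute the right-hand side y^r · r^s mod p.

2362^2 = 5579044 ≡ 2001
2362^4 ≡ 2001^2 = 4004001 ≡ 2559
2362^8 ≡ 2559^2 = 6548481 ≡ 1633
2362^16 ≡ 1633^2 = 2666689 ≡ 1718
2362^32 ≡ 1718^2 = 2951524 ≡ 2254
2362^64 ≡ 2254^2 = 5080516 ≡ 332
2362^128 ≡ 332^2 = 110224 ≡ 1287
2362^256 ≡ 1287^2 = 1656369 ≡ 1058
2362^512 ≡ 1058^2 = 1119364 ≡ 767
2362^1024 ≡ 767^2 = 588289 ≡ 1092
1460 = 1024 + 256 + 128 + 32 + 16 + 4, so 2362^1460 ≡ 1092·1058·1287·2254·1718·2559 ≡ 1410 (mod 2657)
1460^2 = 2131600 ≡ 686
1460^4 ≡ 686^2 = 470596 ≡ 307
1460^8 ≡ 307^2 = 94249 ≡ 1254
1460^16 ≡ 1254^2 = 1572516 ≡ 2229
1460^32 ≡ 2229^2 = 4968441 ≡ 2508
1460^64 ≡ 2508^2 = 6290064 ≡ 945
1460^128 ≡ 945^2 = 893025 ≡ 273
1460^256 ≡ 273^2 = 74529 ≡ 133
1460^512 ≡ 133^2 = 17689 ≡ 1747
1460^1024 ≡ 1747^2 = 3052009 ≡ 1773
1867 = 1024 + 512 + 256 + 64 + 8 + 2 + 1, so 1460^1867 ≡ 1773·1747·133·945·1254·686·1460 ≡ 964 (mod 2657)
y^r · r^s ≡ 1410·964 = 1359240 ≡ 1513 (mod 2657)

1513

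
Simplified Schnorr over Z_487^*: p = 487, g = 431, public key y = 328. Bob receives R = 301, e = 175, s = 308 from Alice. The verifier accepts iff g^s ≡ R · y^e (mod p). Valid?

yes

g^s mod p:
431^2 = 185761 ≡ 214
431^4 ≡ 214^2 = 45796 ≡ 18
431^8 ≡ 18^2 = 324
431^16 ≡ 324^2 = 104976 ≡ 271
431^32 ≡ 271^2 = 73441 ≡ 391
431^64 ≡ 391^2 = 152881 ≡ 450
431^128 ≡ 450^2 = 202500 ≡ 395
431^256 ≡ 395^2 = 156025 ≡ 185
308 = 256 + 32 + 16 + 4, so 431^308 ≡ 185·391·271·18 ≡ 124 (mod 487)
R · y^e mod p:
328^2 = 107584 ≡ 444
328^4 ≡ 444^2 = 197136 ≡ 388
328^8 ≡ 388^2 = 150544 ≡ 61
328^16 ≡ 61^2 = 3721 ≡ 312
328^32 ≡ 312^2 = 97344 ≡ 431
328^64 ≡ 431^2 = 185761 ≡ 214
328^128 ≡ 214^2 = 45796 ≡ 18
175 = 128 + 32 + 8 + 4 + 2 + 1, so 328^175 ≡ 18·431·61·388·444·328 ≡ 324 (mod 487)
301·324 = 97524 ≡ 124 (mod 487)
124 ≡ 124 (mod 487); signature holds.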